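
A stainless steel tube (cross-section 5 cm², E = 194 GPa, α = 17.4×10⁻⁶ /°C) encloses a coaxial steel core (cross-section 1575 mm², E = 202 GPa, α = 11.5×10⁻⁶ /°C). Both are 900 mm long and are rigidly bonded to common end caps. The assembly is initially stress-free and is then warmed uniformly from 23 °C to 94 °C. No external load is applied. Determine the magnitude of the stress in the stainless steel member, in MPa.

Equilibrium of a rigid end plate with no external load gives equal and opposite internal forces ±P in the two members. Since α_{stainless steel} > α_{steel}, heating drives the stainless steel into compression and the steel into tension.
Compatibility of the two members (thermal + elastic change equal): (α₁ − α₂)ΔT = P·[1/(A₁E₁) + 1/(A₂E₂)].
|α₁ − α₂|·ΔT = 5.9×10⁻⁶ × 71 = 0.0004189.
1/(A₁E₁) + 1/(A₂E₂) = 1/(500×194×10³) + 1/(1575×202×10³) = 1.345×10⁻⁸ N⁻¹.
So P = 0.0004189 / 1.345×10⁻⁸ = 31.14 kN.
σ_{stainless steel} = P/A₁ = 31140/500 = 62.28 MPa, compressive.

σ ≈ 62.3 MPa (compressive)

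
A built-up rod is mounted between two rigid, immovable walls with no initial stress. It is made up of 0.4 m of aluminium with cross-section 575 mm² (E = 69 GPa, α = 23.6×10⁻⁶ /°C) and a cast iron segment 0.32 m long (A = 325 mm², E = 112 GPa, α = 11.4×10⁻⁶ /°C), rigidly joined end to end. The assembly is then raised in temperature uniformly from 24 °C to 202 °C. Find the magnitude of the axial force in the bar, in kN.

With the walls removed the bar would change length by δ_free = Σ αᵢΔT Lᵢ = 23.6×10⁻⁶×178×400 + 11.4×10⁻⁶×178×320 = 2.33 mm.
Since the ends are fixed, an axial force P builds up, equal in every segment, with P · Σ Lᵢ/(AᵢEᵢ) = δ_free.
Σ Lᵢ/(AᵢEᵢ) = 400/(575×69×10³) + 320/(325×112×10³) = 1.887×10⁻⁵ mm/N.
P = 2.33 / 1.887×10⁻⁵ = 123400 N = 123.4 kN, compressive.

P ≈ 123 kN (compressive)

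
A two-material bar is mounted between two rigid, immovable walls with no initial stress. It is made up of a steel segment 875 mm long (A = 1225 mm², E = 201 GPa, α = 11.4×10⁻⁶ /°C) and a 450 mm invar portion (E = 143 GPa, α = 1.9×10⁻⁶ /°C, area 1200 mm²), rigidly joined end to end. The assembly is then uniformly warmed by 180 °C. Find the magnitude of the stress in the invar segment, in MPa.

With the walls removed the bar would change length by δ_free = Σ αᵢΔT Lᵢ = 11.4×10⁻⁶×180×875 + 1.9×10⁻⁶×180×450 = 1.949 mm.
The rigid supports impose zero overall length change; the single axial force P common to all segments must satisfy P Σ Lᵢ/(AᵢEᵢ) = δ_free.
The series flexibility is Σ Lᵢ/(AᵢEᵢ) = 875/(1225×201×10³) + 450/(1200×143×10³) = 6.176×10⁻⁶ mm/N.
So P = 1.949 / 6.176×10⁻⁶ = 315.6 kN, compressive.
σ_{invar} = P / A = 315600 / 1200 = 263 MPa.

σ ≈ 263 MPa (compressive)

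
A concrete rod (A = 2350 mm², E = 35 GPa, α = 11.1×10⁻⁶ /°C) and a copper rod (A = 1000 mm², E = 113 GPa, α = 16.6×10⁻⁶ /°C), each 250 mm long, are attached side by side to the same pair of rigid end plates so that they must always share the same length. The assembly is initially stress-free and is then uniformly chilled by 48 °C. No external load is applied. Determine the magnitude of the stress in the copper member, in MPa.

Both members must finish at the same length. With the larger α, the copper tends to over-contract; the plates restrain it, putting the copper in tension and the concrete in compression. With no external load the two internal forces are equal and opposite, magnitude P.
Compatibility of the two members (thermal + elastic change equal): (α₁ − α₂)ΔT = P·[1/(A₁E₁) + 1/(A₂E₂)].
|α₁ − α₂|·ΔT = 5.5×10⁻⁶ × 48 = 0.000264.
1/(A₁E₁) + 1/(A₂E₂) = 1/(2350×35×10³) + 1/(1000×113×10³) = 2.101×10⁻⁸ N⁻¹.
P = 0.000264 / 2.101×10⁻⁸ = 12570 N = 12.57 kN.
σ_{copper} = P/A₂ = 12570/1000 = 12.57 MPa, tensile.

σ ≈ 12.6 MPa (tensile)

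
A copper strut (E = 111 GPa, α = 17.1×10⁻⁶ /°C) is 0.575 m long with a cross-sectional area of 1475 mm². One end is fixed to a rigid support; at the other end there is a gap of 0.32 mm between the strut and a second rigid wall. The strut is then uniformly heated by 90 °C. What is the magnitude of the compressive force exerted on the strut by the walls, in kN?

Unrestrained expansion: δ_free = αΔT L = 17.1×10⁻⁶ × 90 × 575 = 0.8849 mm.
After closing the 0.32 mm clearance, 0.8849 − 0.32 = 0.5649 mm of expansion remains to be suppressed by the wall.
That suppressed elongation corresponds to σ = E·Δ/L = 111×10³ × 0.5649/575 = 109.1 MPa.
P = σA = 109.1 × 1475 = 160.9 kN.

P ≈ 161 kN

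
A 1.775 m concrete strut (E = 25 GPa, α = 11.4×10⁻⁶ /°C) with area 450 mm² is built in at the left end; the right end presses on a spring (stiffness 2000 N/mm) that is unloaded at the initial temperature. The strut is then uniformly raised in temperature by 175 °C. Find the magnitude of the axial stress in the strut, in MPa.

σ ≈ 12 MPa (compressive)

If the spring were absent the strut would lengthen by αΔT L = 11.4×10⁻⁶ × 175 × 1775 = 3.541 mm.
Let P be the compressive force at the spring. The strut shortens elastically by PL/(AE) and the spring compresses by P/k; together these equal δ_free.
So P = δ_free / [L/(AE) + 1/k] = 3.541 / [ 1775/(450×25×10³) + 1/(2000) ].
P = 3.541 / 0.0006578 = 5383 N.
σ = P/A = 5383/450 = 11.96 MPa.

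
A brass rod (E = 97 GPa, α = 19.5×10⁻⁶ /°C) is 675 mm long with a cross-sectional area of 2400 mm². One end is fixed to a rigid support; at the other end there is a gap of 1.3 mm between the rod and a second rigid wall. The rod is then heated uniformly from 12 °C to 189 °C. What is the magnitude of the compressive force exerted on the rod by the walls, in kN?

P ≈ 355 kN

Free thermal elongation = αΔT L = 19.5×10⁻⁶ × 177 × 675 = 2.33 mm.
After closing the 1.3 mm clearance, 2.33 − 1.3 = 1.03 mm of expansion remains to be suppressed by the wall.
So σ = E(δ_free − g)/L = 97×10³ × 1.03/675 = 148 MPa.
Force on the wall = σA = 148 × 2400 mm² = 355.2 kN.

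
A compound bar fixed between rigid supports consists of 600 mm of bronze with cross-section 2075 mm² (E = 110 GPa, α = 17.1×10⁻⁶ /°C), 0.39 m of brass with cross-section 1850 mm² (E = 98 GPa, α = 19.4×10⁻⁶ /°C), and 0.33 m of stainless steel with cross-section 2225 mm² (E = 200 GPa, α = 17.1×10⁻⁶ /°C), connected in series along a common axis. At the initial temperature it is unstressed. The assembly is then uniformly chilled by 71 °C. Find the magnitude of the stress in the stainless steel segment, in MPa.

Free thermal contraction of the whole bar: Σ αᵢΔT Lᵢ = 17.1×10⁻⁶×71×600 + 19.4×10⁻⁶×71×390 + 17.1×10⁻⁶×71×330 = 1.666 mm.
The walls prevent any net length change, so an axial force P (same in every segment) develops. Compatibility: P · Σ Lᵢ/(AᵢEᵢ) = δ_free.
Σ Lᵢ/(AᵢEᵢ) = 600/(2075×110×10³) + 390/(1850×98×10³) + 330/(2225×200×10³) = 5.521×10⁻⁶ mm/N.
Hence P = δ_free / Σ(L/AE) = 1.666/5.521×10⁻⁶ = 301.8 kN (tensile).
σ_{stainless steel} = P / A = 301800 / 2225 = 135.6 MPa.

σ ≈ 136 MPa (tensile)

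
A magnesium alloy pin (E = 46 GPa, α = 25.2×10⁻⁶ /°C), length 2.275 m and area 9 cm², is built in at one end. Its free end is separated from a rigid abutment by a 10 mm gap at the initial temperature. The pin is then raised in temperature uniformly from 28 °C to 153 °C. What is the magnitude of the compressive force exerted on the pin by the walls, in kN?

Unrestrained expansion: δ_free = αΔT L = 25.2×10⁻⁶ × 125 × 2275 = 7.166 mm.
This is smaller than the 10 mm clearance, so the pin expands freely without reaching the stop — the stress is zero.

P ≈ 0 kN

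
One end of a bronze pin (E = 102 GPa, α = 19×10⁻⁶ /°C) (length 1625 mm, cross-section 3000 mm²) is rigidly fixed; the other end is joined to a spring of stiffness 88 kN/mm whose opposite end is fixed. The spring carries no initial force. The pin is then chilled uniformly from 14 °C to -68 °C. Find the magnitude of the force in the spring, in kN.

P ≈ 152 kN

If the spring were absent the pin would shorten by αΔT L = 19×10⁻⁶ × 82 × 1625 = 2.532 mm.
Let P be the tensile force in the spring. The pin extends elastically by PL/(AE) and the spring stretches by P/k; together these equal δ_free.
So P = δ_free / [L/(AE) + 1/k] = 2.532 / [ 1625/(3000×102×10³) + 1/(88×10³) ].
P = 2.532 / 1.667×10⁻⁵ = 151800 N.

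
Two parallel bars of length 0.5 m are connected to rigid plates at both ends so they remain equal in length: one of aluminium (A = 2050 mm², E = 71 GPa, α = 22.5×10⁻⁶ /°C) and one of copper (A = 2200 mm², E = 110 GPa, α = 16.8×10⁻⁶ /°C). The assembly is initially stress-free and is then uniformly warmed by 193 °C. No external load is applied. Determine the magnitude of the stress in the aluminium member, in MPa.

σ ≈ 48.8 MPa (compressive)

The aluminium has the larger α, so on heating it would change length more than the copper if both were free. The rigid plates force a common final length, so the aluminium is put into compression and the copper into tension, with equal and opposite forces P (no external load).
Compatibility of the two members (thermal + elastic change equal): (α₁ − α₂)ΔT = P·[1/(A₁E₁) + 1/(A₂E₂)].
|α₁ − α₂|·ΔT = 5.7×10⁻⁶ × 193 = 0.0011.
1/(A₁E₁) + 1/(A₂E₂) = 1/(2050×71×10³) + 1/(2200×110×10³) = 1.1×10⁻⁸ N⁻¹.
So P = 0.0011 / 1.1×10⁻⁸ = 99.98 kN.
σ_{aluminium} = P/A₁ = 99980/2050 = 48.77 MPa, compressive.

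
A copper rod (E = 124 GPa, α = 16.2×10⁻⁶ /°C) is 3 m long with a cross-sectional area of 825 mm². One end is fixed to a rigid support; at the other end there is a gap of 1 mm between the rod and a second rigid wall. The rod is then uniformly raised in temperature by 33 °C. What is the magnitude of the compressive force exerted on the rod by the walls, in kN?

P ≈ 20.6 kN

Free thermal elongation = αΔT L = 16.2×10⁻⁶ × 33 × 3000 = 1.604 mm.
The gap closes (δ_free > 1 mm) and the wall then resists a further 1.604 − 1 = 0.6038 mm of expansion.
That suppressed elongation corresponds to σ = E·Δ/L = 124×10³ × 0.6038/3000 = 24.96 MPa.
P = σA = 24.96 × 825 = 20.59 kN.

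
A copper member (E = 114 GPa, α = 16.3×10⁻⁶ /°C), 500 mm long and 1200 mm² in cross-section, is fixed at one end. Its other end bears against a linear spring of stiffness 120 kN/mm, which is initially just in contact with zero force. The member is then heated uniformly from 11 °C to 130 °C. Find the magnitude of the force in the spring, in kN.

P ≈ 80.9 kN

The unrestrained thermal change is αΔT L = 16.3×10⁻⁶ × 119 × 500 = 0.9698 mm.
Let P be the compressive force at the spring. The member shortens elastically by PL/(AE) and the spring compresses by P/k; together these equal δ_free.
P [ L/(AE) + 1/k ] = δ_free → P [ 500/(1200×114×10³) + 1/(120×10³) ] = 0.9698.
P = 0.9698 / 1.199×10⁻⁵ = 80900 N.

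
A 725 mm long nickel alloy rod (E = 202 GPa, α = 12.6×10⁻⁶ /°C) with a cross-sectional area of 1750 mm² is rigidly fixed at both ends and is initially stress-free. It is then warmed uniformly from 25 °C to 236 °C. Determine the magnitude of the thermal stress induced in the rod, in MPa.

With length fixed, the mechanical strain must cancel the thermal strain αΔT = 12.6×10⁻⁶ × 211 = 2658.6×10⁻⁶.
The stress required to suppress this strain is σ = Eε = 202×10³ × 2658.6×10⁻⁶ = 537 MPa, compressive since the rod is trying to expand.

σ ≈ 537 MPa (compressive)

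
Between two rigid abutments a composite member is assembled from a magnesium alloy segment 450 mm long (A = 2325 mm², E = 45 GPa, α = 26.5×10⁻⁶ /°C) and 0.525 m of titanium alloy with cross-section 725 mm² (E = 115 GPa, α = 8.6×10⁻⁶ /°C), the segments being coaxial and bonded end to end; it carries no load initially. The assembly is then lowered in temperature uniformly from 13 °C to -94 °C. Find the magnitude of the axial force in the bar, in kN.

With the walls removed the bar would change length by δ_free = Σ αᵢΔT Lᵢ = 26.5×10⁻⁶×107×450 + 8.6×10⁻⁶×107×525 = 1.759 mm.
The walls prevent any net length change, so an axial force P (same in every segment) develops. Compatibility: P · Σ Lᵢ/(AᵢEᵢ) = δ_free.
The series flexibility is Σ Lᵢ/(AᵢEᵢ) = 450/(2325×45×10³) + 525/(725×115×10³) = 1.06×10⁻⁵ mm/N.
So P = 1.759 / 1.06×10⁻⁵ = 166 kN, tensile.

P ≈ 166 kN (tensile)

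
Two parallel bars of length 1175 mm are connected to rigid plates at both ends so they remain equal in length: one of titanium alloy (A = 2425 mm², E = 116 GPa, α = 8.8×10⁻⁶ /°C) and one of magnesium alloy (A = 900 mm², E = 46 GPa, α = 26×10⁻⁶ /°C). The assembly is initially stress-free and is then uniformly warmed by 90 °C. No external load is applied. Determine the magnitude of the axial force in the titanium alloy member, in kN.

The magnesium alloy has the larger α, so on heating it would change length more than the titanium alloy if both were free. The rigid plates force a common final length, so the magnesium alloy is put into compression and the titanium alloy into tension, with equal and opposite forces P (no external load).
Equating the net (thermal + elastic) strains gives |α₁ − α₂|·ΔT = P·[1/(A₁E₁) + 1/(A₂E₂)].
|α₁ − α₂|·ΔT = 17.2×10⁻⁶ × 90 = 0.001548.
1/(A₁E₁) + 1/(A₂E₂) = 1/(2425×116×10³) + 1/(900×46×10³) = 2.771×10⁻⁸ N⁻¹.
P = 0.001548 / 2.771×10⁻⁸ = 55870 N = 55.87 kN.

P ≈ 55.9 kN (tensile in the titanium alloy)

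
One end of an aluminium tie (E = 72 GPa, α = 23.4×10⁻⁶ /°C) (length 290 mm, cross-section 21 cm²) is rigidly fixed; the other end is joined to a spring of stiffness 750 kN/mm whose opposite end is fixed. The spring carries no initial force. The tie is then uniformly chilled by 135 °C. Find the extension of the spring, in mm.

δ ≈ 0.376 mm

Free thermal contraction: δ_free = αΔT L = 23.4×10⁻⁶ × 135 × 290 = 0.9161 mm.
Let P be the tensile force in the spring. The tie extends elastically by PL/(AE) and the spring stretches by P/k; together these equal δ_free.
So P = δ_free / [L/(AE) + 1/k] = 0.9161 / [ 290/(2100×72×10³) + 1/(750×10³) ].
P = 0.9161 / 3.251×10⁻⁶ = 281800 N.
Spring extension = P/k = 281800/(750×10³) = 0.3757 mm.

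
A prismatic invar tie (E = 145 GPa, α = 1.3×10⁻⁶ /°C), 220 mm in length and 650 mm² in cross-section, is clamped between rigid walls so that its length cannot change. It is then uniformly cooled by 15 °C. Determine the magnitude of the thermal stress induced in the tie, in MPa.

With length fixed, the mechanical strain must cancel the thermal strain αΔT = 1.3×10⁻⁶ × 15 = 19.5×10⁻⁶.
Hence σ = E·αΔT = 145×10³ × 19.5×10⁻⁶ = 2.828 MPa, tensile.

σ ≈ 2.83 MPa (tensile)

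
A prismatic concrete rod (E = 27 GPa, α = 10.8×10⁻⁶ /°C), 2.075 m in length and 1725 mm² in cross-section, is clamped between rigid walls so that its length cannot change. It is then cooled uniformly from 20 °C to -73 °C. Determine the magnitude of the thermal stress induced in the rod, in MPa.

With length fixed, the mechanical strain must cancel the thermal strain αΔT = 10.8×10⁻⁶ × 93 = 1004.4×10⁻⁶.
σ = EαΔT = 27×10³ × 10.8×10⁻⁶ × 93 = 27.12 MPa (tensile; the rod is trying to contract).

σ ≈ 27.1 MPa (tensile)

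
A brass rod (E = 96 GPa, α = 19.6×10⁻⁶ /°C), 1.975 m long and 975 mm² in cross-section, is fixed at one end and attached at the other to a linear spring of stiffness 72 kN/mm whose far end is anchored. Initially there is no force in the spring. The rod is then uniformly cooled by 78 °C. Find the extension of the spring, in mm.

The unrestrained thermal change is αΔT L = 19.6×10⁻⁶ × 78 × 1975 = 3.019 mm.
With a force P in the spring, the elastic change of the rod is PL/(AE) and that of the spring is P/k; compatibility requires their sum to equal δ_free.
So P = δ_free / [L/(AE) + 1/k] = 3.019 / [ 1975/(975×96×10³) + 1/(72×10³) ].
P = 3.019 / 3.499×10⁻⁵ = 86290 N.
Spring extension = P/k = 86290/(72×10³) = 1.199 mm.

δ ≈ 1.2 mm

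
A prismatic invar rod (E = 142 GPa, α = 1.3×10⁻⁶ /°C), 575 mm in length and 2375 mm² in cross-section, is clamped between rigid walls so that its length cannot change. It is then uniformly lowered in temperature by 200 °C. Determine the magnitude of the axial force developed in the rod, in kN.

The ends cannot move, so σ = EαΔT = 142×10³ × 1.3×10⁻⁶ × 200 = 36.92 MPa.
P = AEαΔT = 2375 × 142×10³ × 1.3×10⁻⁶ × 200 = 87.68 kN (tensile).

P ≈ 87.7 kN (tensile)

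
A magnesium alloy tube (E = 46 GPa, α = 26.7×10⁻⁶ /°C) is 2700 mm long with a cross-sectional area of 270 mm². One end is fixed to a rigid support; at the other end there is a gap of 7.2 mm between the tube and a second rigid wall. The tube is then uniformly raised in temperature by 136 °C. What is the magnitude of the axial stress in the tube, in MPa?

Free thermal elongation = αΔT L = 26.7×10⁻⁶ × 136 × 2700 = 9.804 mm.
This exceeds the 7.2 mm gap, so the wall pushes back. The portion of expansion that must be recovered elastically is δ_free − gap = 9.804 − 7.2 = 2.604 mm.
That suppressed elongation corresponds to σ = E·Δ/L = 46×10³ × 2.604/2700 = 44.37 MPa.

σ ≈ 44.4 MPa (compressive)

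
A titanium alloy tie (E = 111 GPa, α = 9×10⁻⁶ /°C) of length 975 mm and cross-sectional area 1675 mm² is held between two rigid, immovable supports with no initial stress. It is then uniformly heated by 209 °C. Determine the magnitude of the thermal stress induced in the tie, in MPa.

σ ≈ 209 MPa (compressive)

The supports are rigid, so the total axial strain is zero. The restrained thermal strain is ε = αΔT = 9×10⁻⁶ × 209 = 1881×10⁻⁶.
σ = EαΔT = 111×10³ × 9×10⁻⁶ × 209 = 208.8 MPa (compressive; the tie is trying to expand).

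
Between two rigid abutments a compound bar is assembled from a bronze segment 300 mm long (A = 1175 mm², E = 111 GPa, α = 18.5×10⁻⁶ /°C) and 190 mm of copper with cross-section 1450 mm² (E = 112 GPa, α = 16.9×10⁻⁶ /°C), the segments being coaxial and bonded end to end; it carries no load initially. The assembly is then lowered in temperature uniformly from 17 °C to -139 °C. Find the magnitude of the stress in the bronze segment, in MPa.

Free thermal contraction of the whole bar: Σ αᵢΔT Lᵢ = 18.5×10⁻⁶×156×300 + 16.9×10⁻⁶×156×190 = 1.367 mm.
The rigid supports impose zero overall length change; the single axial force P common to all segments must satisfy P Σ Lᵢ/(AᵢEᵢ) = δ_free.
The series flexibility is Σ Lᵢ/(AᵢEᵢ) = 300/(1175×111×10³) + 190/(1450×112×10³) = 3.47×10⁻⁶ mm/N.
So P = 1.367 / 3.47×10⁻⁶ = 393.9 kN, tensile.
σ_{bronze} = P / A = 393900 / 1175 = 335.2 MPa.

σ ≈ 335 MPa (tensile)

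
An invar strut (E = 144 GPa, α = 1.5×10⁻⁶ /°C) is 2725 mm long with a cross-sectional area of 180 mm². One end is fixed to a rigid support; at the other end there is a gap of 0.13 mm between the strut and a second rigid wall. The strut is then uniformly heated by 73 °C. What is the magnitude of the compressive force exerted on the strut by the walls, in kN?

P ≈ 1.6 kN

Unrestrained expansion: δ_free = αΔT L = 1.5×10⁻⁶ × 73 × 2725 = 0.2984 mm.
After closing the 0.13 mm clearance, 0.2984 − 0.13 = 0.1684 mm of expansion remains to be suppressed by the wall.
That suppressed elongation corresponds to σ = E·Δ/L = 144×10³ × 0.1684/2725 = 8.898 MPa.
P = σA = 8.898 × 180 = 1.602 kN.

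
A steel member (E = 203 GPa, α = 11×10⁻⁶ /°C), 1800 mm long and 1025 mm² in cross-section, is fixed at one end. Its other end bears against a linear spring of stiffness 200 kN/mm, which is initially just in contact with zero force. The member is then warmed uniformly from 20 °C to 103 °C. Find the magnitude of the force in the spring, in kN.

Free thermal expansion: δ_free = αΔT L = 11×10⁻⁶ × 83 × 1800 = 1.643 mm.
Let P be the compressive force at the spring. The member shortens elastically by PL/(AE) and the spring compresses by P/k; together these equal δ_free.
P [ L/(AE) + 1/k ] = δ_free → P [ 1800/(1025×203×10³) + 1/(200×10³) ] = 1.643.
P = 1.643 / 1.365×10⁻⁵ = 120400 N.

P ≈ 120 kN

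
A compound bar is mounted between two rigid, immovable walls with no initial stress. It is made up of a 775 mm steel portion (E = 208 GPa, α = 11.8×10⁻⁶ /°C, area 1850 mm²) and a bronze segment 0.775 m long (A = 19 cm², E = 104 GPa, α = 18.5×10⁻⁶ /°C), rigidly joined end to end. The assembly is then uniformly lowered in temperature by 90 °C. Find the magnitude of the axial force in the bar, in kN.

P ≈ 356 kN (tensile)

Free thermal contraction of the whole bar: Σ αᵢΔT Lᵢ = 11.8×10⁻⁶×90×775 + 18.5×10⁻⁶×90×775 = 2.113 mm.
Since the ends are fixed, an axial force P builds up, equal in every segment, with P · Σ Lᵢ/(AᵢEᵢ) = δ_free.
The series flexibility is Σ Lᵢ/(AᵢEᵢ) = 775/(1850×208×10³) + 775/(1900×104×10³) = 5.936×10⁻⁶ mm/N.
Hence P = δ_free / Σ(L/AE) = 2.113/5.936×10⁻⁶ = 356 kN (tensile).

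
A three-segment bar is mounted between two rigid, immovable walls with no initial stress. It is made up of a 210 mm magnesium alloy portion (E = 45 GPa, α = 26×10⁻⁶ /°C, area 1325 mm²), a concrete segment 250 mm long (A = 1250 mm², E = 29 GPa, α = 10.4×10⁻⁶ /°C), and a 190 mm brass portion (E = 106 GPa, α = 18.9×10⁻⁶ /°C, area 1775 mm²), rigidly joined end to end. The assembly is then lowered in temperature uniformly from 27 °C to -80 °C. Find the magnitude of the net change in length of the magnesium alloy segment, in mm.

|ΔL| ≈ 0.2 mm

If the supports were absent, the total length change would be Σ αᵢΔT Lᵢ = 26×10⁻⁶×107×210 + 10.4×10⁻⁶×107×250 + 18.9×10⁻⁶×107×190 = 1.247 mm.
The walls prevent any net length change, so an axial force P (same in every segment) develops. Compatibility: P · Σ Lᵢ/(AᵢEᵢ) = δ_free.
The series flexibility is Σ Lᵢ/(AᵢEᵢ) = 210/(1325×45×10³) + 250/(1250×29×10³) + 190/(1775×106×10³) = 1.143×10⁻⁵ mm/N.
P = 1.247 / 1.143×10⁻⁵ = 109100 N = 109.1 kN, tensile.
For the magnesium alloy segment, free thermal change = 26×10⁻⁶×107×210 = 0.5842 mm and elastic change from P = 109100×210/(1325×45×10³) = 0.3842 mm; these oppose, so the net change is 0.2 mm (segment shortens).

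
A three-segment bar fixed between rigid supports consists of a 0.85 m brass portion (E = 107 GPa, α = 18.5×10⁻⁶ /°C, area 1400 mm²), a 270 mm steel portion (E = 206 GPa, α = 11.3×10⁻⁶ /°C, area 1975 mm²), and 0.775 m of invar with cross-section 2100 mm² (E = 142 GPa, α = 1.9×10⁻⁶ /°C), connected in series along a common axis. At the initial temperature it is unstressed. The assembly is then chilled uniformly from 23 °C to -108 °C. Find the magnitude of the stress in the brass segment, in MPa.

If the supports were absent, the total length change would be Σ αᵢΔT Lᵢ = 18.5×10⁻⁶×131×850 + 11.3×10⁻⁶×131×270 + 1.9×10⁻⁶×131×775 = 2.653 mm.
The rigid supports impose zero overall length change; the single axial force P common to all segments must satisfy P Σ Lᵢ/(AᵢEᵢ) = δ_free.
Σ Lᵢ/(AᵢEᵢ) = 850/(1400×107×10³) + 270/(1975×206×10³) + 775/(2100×142×10³) = 8.937×10⁻⁶ mm/N.
So P = 2.653 / 8.937×10⁻⁶ = 296.8 kN, tensile.
σ_{brass} = P / A = 296800 / 1400 = 212 MPa.

σ ≈ 212 MPa (tensile)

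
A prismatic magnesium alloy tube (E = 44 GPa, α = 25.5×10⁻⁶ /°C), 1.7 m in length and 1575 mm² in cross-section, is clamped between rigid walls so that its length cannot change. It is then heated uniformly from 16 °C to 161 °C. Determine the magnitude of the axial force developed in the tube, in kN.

P ≈ 256 kN (compressive)

With zero net strain, σ = E·αΔT = 44 GPa × 25.5×10⁻⁶ × 145 = 162.7 MPa.
P = AEαΔT = 1575 × 44×10³ × 25.5×10⁻⁶ × 145 = 256.2 kN (compressive).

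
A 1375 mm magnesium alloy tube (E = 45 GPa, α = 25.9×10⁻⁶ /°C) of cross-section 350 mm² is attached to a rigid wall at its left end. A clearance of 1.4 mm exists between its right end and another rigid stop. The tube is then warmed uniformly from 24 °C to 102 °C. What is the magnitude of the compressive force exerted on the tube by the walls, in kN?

Unrestrained expansion: δ_free = αΔT L = 25.9×10⁻⁶ × 78 × 1375 = 2.778 mm.
After closing the 1.4 mm clearance, 2.778 − 1.4 = 1.378 mm of expansion remains to be suppressed by the wall.
That suppressed elongation corresponds to σ = E·Δ/L = 45×10³ × 1.378/1375 = 45.09 MPa.
P = σA = 45.09 × 350 = 15.78 kN.

P ≈ 15.8 kN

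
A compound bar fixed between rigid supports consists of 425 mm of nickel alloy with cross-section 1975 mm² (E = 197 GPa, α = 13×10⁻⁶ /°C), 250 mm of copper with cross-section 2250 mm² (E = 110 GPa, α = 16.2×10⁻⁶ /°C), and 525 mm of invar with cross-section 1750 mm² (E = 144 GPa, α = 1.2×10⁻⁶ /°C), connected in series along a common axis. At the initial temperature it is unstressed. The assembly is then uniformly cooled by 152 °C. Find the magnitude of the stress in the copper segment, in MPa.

If the supports were absent, the total length change would be Σ αᵢΔT Lᵢ = 13×10⁻⁶×152×425 + 16.2×10⁻⁶×152×250 + 1.2×10⁻⁶×152×525 = 1.551 mm.
Since the ends are fixed, an axial force P builds up, equal in every segment, with P · Σ Lᵢ/(AᵢEᵢ) = δ_free.
The series flexibility is Σ Lᵢ/(AᵢEᵢ) = 425/(1975×197×10³) + 250/(2250×110×10³) + 525/(1750×144×10³) = 4.186×10⁻⁶ mm/N.
So P = 1.551 / 4.186×10⁻⁶ = 370.6 kN, tensile.
σ_{copper} = P / A = 370600 / 2250 = 164.7 MPa.

σ ≈ 165 MPa (tensile)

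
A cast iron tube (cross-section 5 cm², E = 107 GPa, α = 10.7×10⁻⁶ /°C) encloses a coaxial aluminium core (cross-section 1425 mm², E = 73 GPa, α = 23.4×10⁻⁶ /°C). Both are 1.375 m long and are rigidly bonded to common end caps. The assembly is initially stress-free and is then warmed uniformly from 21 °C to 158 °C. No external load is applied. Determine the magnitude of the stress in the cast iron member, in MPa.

Both members must finish at the same length. With the larger α, the aluminium tends to over-expand; the plates restrain it, putting the aluminium in compression and the cast iron in tension. With no external load the two internal forces are equal and opposite, magnitude P.
Equating the net (thermal + elastic) strains gives |α₁ − α₂|·ΔT = P·[1/(A₁E₁) + 1/(A₂E₂)].
|α₁ − α₂|·ΔT = 12.7×10⁻⁶ × 137 = 0.00174.
1/(A₁E₁) + 1/(A₂E₂) = 1/(500×107×10³) + 1/(1425×73×10³) = 2.83×10⁻⁸ N⁻¹.
So P = 0.00174 / 2.83×10⁻⁸ = 61.47 kN.
σ_{cast iron} = P/A₁ = 61470/500 = 122.9 MPa, tensile.

σ ≈ 123 MPa (tensile)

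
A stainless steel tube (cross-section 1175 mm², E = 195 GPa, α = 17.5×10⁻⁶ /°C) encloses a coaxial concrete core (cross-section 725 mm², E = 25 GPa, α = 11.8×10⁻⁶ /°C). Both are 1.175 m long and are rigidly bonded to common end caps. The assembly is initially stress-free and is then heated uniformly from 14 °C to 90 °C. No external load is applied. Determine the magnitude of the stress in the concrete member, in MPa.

Equilibrium of a rigid end plate with no external load gives equal and opposite internal forces ±P in the two members. Since α_{stainless steel} > α_{concrete}, heating drives the stainless steel into compression and the concrete into tension.
Setting the final lengths equal and cancelling L: (α₁ − α₂)ΔT = P/(A₁E₁) + P/(A₂E₂).
|α₁ − α₂|·ΔT = 5.7×10⁻⁶ × 76 = 0.0004332.
1/(A₁E₁) + 1/(A₂E₂) = 1/(1175×195×10³) + 1/(725×25×10³) = 5.954×10⁻⁸ N⁻¹.
P = 0.0004332 / 5.954×10⁻⁸ = 7276 N = 7.276 kN.
σ_{concrete} = P/A₂ = 7276/725 = 10.04 MPa, tensile.

σ ≈ 10 MPa (tensile)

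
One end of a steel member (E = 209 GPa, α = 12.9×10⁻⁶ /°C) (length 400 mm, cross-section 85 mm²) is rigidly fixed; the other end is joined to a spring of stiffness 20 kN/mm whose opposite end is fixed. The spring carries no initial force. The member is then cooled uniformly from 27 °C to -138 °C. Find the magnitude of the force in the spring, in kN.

If the spring were absent the member would shorten by αΔT L = 12.9×10⁻⁶ × 165 × 400 = 0.8514 mm.
Let P be the tensile force in the spring. The member extends elastically by PL/(AE) and the spring stretches by P/k; together these equal δ_free.
So P = δ_free / [L/(AE) + 1/k] = 0.8514 / [ 400/(85×209×10³) + 1/(20×10³) ].
P = 0.8514 / 7.252×10⁻⁵ = 11740 N.

P ≈ 11.7 kN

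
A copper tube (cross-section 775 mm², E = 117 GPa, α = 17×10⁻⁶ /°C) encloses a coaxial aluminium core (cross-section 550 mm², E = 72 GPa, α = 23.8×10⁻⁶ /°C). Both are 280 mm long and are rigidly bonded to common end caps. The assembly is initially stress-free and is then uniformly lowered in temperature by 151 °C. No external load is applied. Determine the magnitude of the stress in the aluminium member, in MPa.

Equilibrium of a rigid end plate with no external load gives equal and opposite internal forces ±P in the two members. Since α_{aluminium} > α_{copper}, cooling drives the aluminium into tension and the copper into compression.
Compatibility of the two members (thermal + elastic change equal): (α₁ − α₂)ΔT = P·[1/(A₁E₁) + 1/(A₂E₂)].
|α₁ − α₂|·ΔT = 6.8×10⁻⁶ × 151 = 0.001027.
1/(A₁E₁) + 1/(A₂E₂) = 1/(775×117×10³) + 1/(550×72×10³) = 3.628×10⁻⁸ N⁻¹.
So P = 0.001027 / 3.628×10⁻⁸ = 28.3 kN.
σ_{aluminium} = P/A₂ = 28300/550 = 51.46 MPa, tensile.

σ ≈ 51.5 MPa (tensile)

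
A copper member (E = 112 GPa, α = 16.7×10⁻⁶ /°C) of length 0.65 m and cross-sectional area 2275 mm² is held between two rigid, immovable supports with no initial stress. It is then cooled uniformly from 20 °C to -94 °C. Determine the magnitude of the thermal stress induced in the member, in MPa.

σ ≈ 213 MPa (tensile)

Because both ends are immovable the net strain is zero, and the suppressed thermal strain is αΔT = 16.7×10⁻⁶ × 114 = 1903.8×10⁻⁶.
The stress required to suppress this strain is σ = Eε = 112×10³ × 1903.8×10⁻⁶ = 213.2 MPa, tensile since the member is trying to contract.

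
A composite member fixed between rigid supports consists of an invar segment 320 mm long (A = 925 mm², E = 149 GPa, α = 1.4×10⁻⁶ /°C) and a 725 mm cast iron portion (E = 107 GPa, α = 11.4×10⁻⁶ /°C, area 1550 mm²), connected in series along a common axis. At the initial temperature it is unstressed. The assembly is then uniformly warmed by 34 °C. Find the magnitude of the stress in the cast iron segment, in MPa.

σ ≈ 28.6 MPa (compressive)

Free thermal expansion of the whole bar: Σ αᵢΔT Lᵢ = 1.4×10⁻⁶×34×320 + 11.4×10⁻⁶×34×725 = 0.2962 mm.
The walls prevent any net length change, so an axial force P (same in every segment) develops. Compatibility: P · Σ Lᵢ/(AᵢEᵢ) = δ_free.
The series flexibility is Σ Lᵢ/(AᵢEᵢ) = 320/(925×149×10³) + 725/(1550×107×10³) = 6.693×10⁻⁶ mm/N.
So P = 0.2962 / 6.693×10⁻⁶ = 44.26 kN, compressive.
σ_{cast iron} = P / A = 44260 / 1550 = 28.55 MPa.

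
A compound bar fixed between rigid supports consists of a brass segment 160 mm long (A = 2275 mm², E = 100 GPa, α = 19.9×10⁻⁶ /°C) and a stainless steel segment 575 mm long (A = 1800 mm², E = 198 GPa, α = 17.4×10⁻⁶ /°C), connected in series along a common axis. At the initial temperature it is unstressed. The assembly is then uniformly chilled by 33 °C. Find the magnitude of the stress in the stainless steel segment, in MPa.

Free thermal contraction of the whole bar: Σ αᵢΔT Lᵢ = 19.9×10⁻⁶×33×160 + 17.4×10⁻⁶×33×575 = 0.4352 mm.
The rigid supports impose zero overall length change; the single axial force P common to all segments must satisfy P Σ Lᵢ/(AᵢEᵢ) = δ_free.
Σ Lᵢ/(AᵢEᵢ) = 160/(2275×100×10³) + 575/(1800×198×10³) = 2.317×10⁻⁶ mm/N.
P = 0.4352 / 2.317×10⁻⁶ = 187900 N = 187.9 kN, tensile.
σ_{stainless steel} = P / A = 187900 / 1800 = 104.4 MPa.

σ ≈ 104 MPa (tensile)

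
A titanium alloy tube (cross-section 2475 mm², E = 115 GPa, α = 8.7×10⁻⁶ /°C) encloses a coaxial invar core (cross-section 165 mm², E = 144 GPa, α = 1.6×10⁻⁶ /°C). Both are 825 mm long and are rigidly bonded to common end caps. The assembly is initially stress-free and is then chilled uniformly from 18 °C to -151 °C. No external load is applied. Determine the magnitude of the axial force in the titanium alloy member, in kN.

Both members must finish at the same length. With the larger α, the titanium alloy tends to over-contract; the plates restrain it, putting the titanium alloy in tension and the invar in compression. With no external load the two internal forces are equal and opposite, magnitude P.
Compatibility of the two members (thermal + elastic change equal): (α₁ − α₂)ΔT = P·[1/(A₁E₁) + 1/(A₂E₂)].
|α₁ − α₂|·ΔT = 7.1×10⁻⁶ × 169 = 0.0012.
1/(A₁E₁) + 1/(A₂E₂) = 1/(2475×115×10³) + 1/(165×144×10³) = 4.56×10⁻⁸ N⁻¹.
So P = 0.0012 / 4.56×10⁻⁸ = 26.31 kN.

P ≈ 26.3 kN (tensile in the titanium alloy)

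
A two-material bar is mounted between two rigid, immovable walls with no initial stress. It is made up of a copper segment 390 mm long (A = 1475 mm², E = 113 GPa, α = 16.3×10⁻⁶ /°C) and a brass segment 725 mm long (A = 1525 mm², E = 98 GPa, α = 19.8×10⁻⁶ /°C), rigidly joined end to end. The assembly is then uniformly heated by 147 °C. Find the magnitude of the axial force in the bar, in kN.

Free thermal expansion of the whole bar: Σ αᵢΔT Lᵢ = 16.3×10⁻⁶×147×390 + 19.8×10⁻⁶×147×725 = 3.045 mm.
Since the ends are fixed, an axial force P builds up, equal in every segment, with P · Σ Lᵢ/(AᵢEᵢ) = δ_free.
The series flexibility is Σ Lᵢ/(AᵢEᵢ) = 390/(1475×113×10³) + 725/(1525×98×10³) = 7.191×10⁻⁶ mm/N.
Hence P = δ_free / Σ(L/AE) = 3.045/7.191×10⁻⁶ = 423.4 kN (compressive).

P ≈ 423 kN (compressive)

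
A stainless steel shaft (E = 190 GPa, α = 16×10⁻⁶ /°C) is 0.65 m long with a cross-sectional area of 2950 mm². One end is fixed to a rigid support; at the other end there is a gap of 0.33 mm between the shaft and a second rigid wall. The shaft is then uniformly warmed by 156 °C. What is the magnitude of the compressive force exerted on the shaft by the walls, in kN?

P ≈ 1110 kN

If the wall were absent the shaft would grow by αΔT L = 16×10⁻⁶ × 156 × 650 = 1.622 mm.
After closing the 0.33 mm clearance, 1.622 − 0.33 = 1.292 mm of expansion remains to be suppressed by the wall.
That suppressed elongation corresponds to σ = E·Δ/L = 190×10³ × 1.292/650 = 377.8 MPa.
P = σA = 377.8 × 2950 = 1114 kN.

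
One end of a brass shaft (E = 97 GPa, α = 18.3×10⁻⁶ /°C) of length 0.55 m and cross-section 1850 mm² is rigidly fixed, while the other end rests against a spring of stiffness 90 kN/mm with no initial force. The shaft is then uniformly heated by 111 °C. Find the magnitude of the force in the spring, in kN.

The unrestrained thermal change is αΔT L = 18.3×10⁻⁶ × 111 × 550 = 1.117 mm.
With a force P in the spring, the elastic change of the shaft is PL/(AE) and that of the spring is P/k; compatibility requires their sum to equal δ_free.
P [ L/(AE) + 1/k ] = δ_free → P [ 550/(1850×97×10³) + 1/(90×10³) ] = 1.117.
P = 1.117 / 1.418×10⁻⁵ = 78810 N.

P ≈ 78.8 kN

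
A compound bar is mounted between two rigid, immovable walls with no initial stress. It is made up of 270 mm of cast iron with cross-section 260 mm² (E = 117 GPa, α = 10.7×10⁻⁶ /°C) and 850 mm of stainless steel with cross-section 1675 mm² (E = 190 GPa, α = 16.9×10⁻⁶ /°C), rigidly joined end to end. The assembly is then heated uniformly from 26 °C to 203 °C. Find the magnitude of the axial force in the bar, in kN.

P ≈ 264 kN (compressive)

Free thermal expansion of the whole bar: Σ αᵢΔT Lᵢ = 10.7×10⁻⁶×177×270 + 16.9×10⁻⁶×177×850 = 3.054 mm.
The rigid supports impose zero overall length change; the single axial force P common to all segments must satisfy P Σ Lᵢ/(AᵢEᵢ) = δ_free.
The series flexibility is Σ Lᵢ/(AᵢEᵢ) = 270/(260×117×10³) + 850/(1675×190×10³) = 1.155×10⁻⁵ mm/N.
Hence P = δ_free / Σ(L/AE) = 3.054/1.155×10⁻⁵ = 264.5 kN (compressive).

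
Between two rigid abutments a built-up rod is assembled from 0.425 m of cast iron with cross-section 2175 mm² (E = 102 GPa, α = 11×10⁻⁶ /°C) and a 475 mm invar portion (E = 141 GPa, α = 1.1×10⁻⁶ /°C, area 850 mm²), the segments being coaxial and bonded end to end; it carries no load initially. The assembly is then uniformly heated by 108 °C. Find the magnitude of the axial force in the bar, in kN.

P ≈ 95.5 kN (compressive)

Free thermal expansion of the whole bar: Σ αᵢΔT Lᵢ = 11×10⁻⁶×108×425 + 1.1×10⁻⁶×108×475 = 0.5613 mm.
The walls prevent any net length change, so an axial force P (same in every segment) develops. Compatibility: P · Σ Lᵢ/(AᵢEᵢ) = δ_free.
Σ Lᵢ/(AᵢEᵢ) = 425/(2175×102×10³) + 475/(850×141×10³) = 5.879×10⁻⁶ mm/N.
So P = 0.5613 / 5.879×10⁻⁶ = 95.48 kN, compressive.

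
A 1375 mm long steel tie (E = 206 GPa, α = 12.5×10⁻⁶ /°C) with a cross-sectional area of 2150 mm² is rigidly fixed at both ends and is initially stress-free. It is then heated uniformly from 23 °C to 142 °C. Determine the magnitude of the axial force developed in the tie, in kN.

P ≈ 659 kN (compressive)

The ends cannot move, so σ = EαΔT = 206×10³ × 12.5×10⁻⁶ × 119 = 306.4 MPa.
P = AEαΔT = 2150 × 206×10³ × 12.5×10⁻⁶ × 119 = 658.8 kN (compressive).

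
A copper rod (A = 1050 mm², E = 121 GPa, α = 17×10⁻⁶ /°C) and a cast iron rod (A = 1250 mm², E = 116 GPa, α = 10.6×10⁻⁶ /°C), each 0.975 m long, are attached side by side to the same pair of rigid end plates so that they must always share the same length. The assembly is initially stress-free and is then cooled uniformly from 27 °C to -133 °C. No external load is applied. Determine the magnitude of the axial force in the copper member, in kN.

Both members must finish at the same length. With the larger α, the copper tends to over-contract; the plates restrain it, putting the copper in tension and the cast iron in compression. With no external load the two internal forces are equal and opposite, magnitude P.
Equating the net (thermal + elastic) strains gives |α₁ − α₂|·ΔT = P·[1/(A₁E₁) + 1/(A₂E₂)].
|α₁ − α₂|·ΔT = 6.4×10⁻⁶ × 160 = 0.001024.
1/(A₁E₁) + 1/(A₂E₂) = 1/(1050×121×10³) + 1/(1250×116×10³) = 1.477×10⁻⁸ N⁻¹.
P = 0.001024 / 1.477×10⁻⁸ = 69340 N = 69.34 kN.

P ≈ 69.3 kN (tensile in the copper)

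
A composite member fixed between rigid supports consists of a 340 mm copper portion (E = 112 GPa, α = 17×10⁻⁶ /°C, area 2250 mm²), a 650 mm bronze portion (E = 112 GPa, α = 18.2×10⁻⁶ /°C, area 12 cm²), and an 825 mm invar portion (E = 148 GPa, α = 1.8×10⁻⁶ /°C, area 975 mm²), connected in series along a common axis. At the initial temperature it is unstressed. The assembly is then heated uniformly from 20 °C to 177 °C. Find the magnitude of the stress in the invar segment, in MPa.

Free thermal expansion of the whole bar: Σ αᵢΔT Lᵢ = 17×10⁻⁶×157×340 + 18.2×10⁻⁶×157×650 + 1.8×10⁻⁶×157×825 = 2.998 mm.
The walls prevent any net length change, so an axial force P (same in every segment) develops. Compatibility: P · Σ Lᵢ/(AᵢEᵢ) = δ_free.
The series flexibility is Σ Lᵢ/(AᵢEᵢ) = 340/(2250×112×10³) + 650/(1200×112×10³) + 825/(975×148×10³) = 1.19×10⁻⁵ mm/N.
P = 2.998 / 1.19×10⁻⁵ = 251900 N = 251.9 kN, compressive.
σ_{invar} = P / A = 251900 / 975 = 258.3 MPa.

σ ≈ 258 MPa (compressive)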